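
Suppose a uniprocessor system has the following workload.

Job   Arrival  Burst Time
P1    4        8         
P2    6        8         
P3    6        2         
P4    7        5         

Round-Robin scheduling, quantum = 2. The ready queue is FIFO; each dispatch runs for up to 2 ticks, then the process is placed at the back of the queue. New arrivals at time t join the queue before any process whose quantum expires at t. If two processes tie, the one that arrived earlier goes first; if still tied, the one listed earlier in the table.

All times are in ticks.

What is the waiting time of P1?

12

Schedule: | idle 0-4 | P1 4-6 | P2 6-8 | P3 8-10 | P1 10-12 | P4 12-14 | P2 14-16 | P1 16-18 | P4 18-20 | P2 20-22 | P1 22-24 | P4 24-25 | P2 25-27 |
Completion: P1=24  P2=27  P3=10  P4=25
Turnaround (C−A): P1=20  P2=21  P3=4  P4=18
Waiting(P1) = turnaround − burst = 20 − 8 = 12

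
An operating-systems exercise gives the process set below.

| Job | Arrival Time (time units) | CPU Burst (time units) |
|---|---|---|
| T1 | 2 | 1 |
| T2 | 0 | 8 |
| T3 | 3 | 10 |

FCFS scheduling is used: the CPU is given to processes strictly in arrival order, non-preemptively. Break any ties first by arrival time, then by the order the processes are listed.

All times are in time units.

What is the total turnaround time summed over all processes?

Schedule: | T2 0-8 | T1 8-9 | T3 9-19 |
Completion: T1=9  T2=8  T3=19
Turnaround = completion − arrival: T1=7, T2=8, T3=16
Total turnaround = 7 + 8 + 16 = 31

31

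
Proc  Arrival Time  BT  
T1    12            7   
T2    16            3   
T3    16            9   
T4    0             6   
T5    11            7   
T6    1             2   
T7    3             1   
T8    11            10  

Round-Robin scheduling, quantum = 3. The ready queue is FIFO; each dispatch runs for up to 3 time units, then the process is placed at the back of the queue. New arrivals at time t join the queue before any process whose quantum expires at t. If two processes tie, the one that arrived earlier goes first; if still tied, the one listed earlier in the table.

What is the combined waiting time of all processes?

103

Timeline: | T4 0-3 | T6 3-5 | T7 5-6 | T4 6-9 | idle 9-11 | T5 11-14 | T8 14-17 | T1 17-20 | T5 20-23 | T2 23-26 | T3 26-29 | T8 29-32 | T1 32-35 | T5 35-36 | T3 36-39 | T8 39-42 | T1 42-43 | T3 43-46 | T8 46-47 |
Completion: T1=43  T2=26  T3=46  T4=9  T5=36  T6=5  T7=6  T8=47
Turnaround (C−A): T1=31  T2=10  T3=30  T4=9  T5=25  T6=4  T7=3  T8=36
Waiting = turnaround − burst: T1=24, T2=7, T3=21, T4=3, T5=18, T6=2, T7=2, T8=26
Total waiting = 24 + 7 + 21 + 3 + 18 + 2 + 2 + 26 = 103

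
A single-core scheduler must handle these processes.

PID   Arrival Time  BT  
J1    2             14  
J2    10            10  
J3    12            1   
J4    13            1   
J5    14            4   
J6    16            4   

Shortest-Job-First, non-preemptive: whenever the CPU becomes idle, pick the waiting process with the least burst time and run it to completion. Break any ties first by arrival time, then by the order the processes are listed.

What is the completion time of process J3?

Gantt: | idle 0-2 | J1 2-16 | J3 16-17 | J4 17-18 | J5 18-22 | J6 22-26 | J2 26-36 |
Completion: J1=16  J2=36  J3=17  J4=18  J5=22  J6=26

17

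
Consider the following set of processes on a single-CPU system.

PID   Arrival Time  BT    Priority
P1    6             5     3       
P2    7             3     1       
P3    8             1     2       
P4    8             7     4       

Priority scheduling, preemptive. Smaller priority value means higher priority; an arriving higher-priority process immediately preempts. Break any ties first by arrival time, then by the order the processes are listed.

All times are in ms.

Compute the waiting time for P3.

Gantt: | idle 0-6 | P1 6-7 | P2 7-10 | P3 10-11 | P1 11-15 | P4 15-22 |
Completion: P1=15  P2=10  P3=11  P4=22
Waiting(P3) = turnaround − burst = 3 − 1 = 2

2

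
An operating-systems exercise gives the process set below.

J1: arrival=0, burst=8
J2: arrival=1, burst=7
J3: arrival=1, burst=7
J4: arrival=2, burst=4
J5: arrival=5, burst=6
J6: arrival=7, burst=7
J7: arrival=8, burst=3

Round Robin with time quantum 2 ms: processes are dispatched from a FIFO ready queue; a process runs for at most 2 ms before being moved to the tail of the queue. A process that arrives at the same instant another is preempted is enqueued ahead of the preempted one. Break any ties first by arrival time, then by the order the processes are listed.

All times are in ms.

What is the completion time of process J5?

38

Timeline: | J1 0-2 | J2 2-4 | J3 4-6 | J4 6-8 | J1 8-10 | J2 10-12 | J5 12-14 | J3 14-16 | J6 16-18 | J7 18-20 | J4 20-22 | J1 22-24 | J2 24-26 | J5 26-28 | J3 28-30 | J6 30-32 | J7 32-33 | J1 33-35 | J2 35-36 | J5 36-38 | J3 38-39 | J6 39-42 |
Completion: J1=35  J2=36  J3=39  J4=22  J5=38  J6=42  J7=33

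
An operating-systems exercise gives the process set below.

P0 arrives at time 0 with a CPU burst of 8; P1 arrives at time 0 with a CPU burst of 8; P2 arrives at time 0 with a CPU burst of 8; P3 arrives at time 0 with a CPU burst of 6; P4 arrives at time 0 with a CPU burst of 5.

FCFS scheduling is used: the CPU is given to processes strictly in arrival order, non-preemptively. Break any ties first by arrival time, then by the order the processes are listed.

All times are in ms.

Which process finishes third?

P2

Timeline: | P0 0-8 | P1 8-16 | P2 16-24 | P3 24-30 | P4 30-35 |
Completion: P0=8  P1=16  P2=24  P3=30  P4=35
Turnaround (C−A): P0=8  P1=16  P2=24  P3=30  P4=35
Finish order: P0 → P1 → P2 → P3 → P4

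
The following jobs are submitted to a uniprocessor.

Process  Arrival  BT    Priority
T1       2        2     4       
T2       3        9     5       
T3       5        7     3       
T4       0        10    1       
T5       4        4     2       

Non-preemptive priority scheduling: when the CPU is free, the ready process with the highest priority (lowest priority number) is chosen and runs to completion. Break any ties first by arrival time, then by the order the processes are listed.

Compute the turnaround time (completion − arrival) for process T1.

21

Schedule: | T4 0-10 | T5 10-14 | T3 14-21 | T1 21-23 | T2 23-32 |
Completion: T1=23  T2=32  T3=21  T4=10  T5=14
Turnaround(T1) = completion − arrival = 23 − 2 = 21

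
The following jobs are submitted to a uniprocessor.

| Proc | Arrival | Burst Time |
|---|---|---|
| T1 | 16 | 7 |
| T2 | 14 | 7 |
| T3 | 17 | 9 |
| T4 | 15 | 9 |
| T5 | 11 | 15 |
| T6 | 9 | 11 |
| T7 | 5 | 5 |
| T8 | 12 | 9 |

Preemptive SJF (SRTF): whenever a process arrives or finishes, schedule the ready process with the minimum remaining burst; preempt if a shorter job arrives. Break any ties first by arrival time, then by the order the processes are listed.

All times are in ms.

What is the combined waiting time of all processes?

Schedule: | idle 0-5 | T7 5-10 | T6 10-21 | T2 21-28 | T1 28-35 | T8 35-44 | T4 44-53 | T3 53-62 | T5 62-77 |
Completion: T1=35  T2=28  T3=62  T4=53  T5=77  T6=21  T7=10  T8=44
Waiting = turnaround − burst: T1=12, T2=7, T3=36, T4=29, T5=51, T6=1, T7=0, T8=23
Total waiting = 12 + 7 + 36 + 29 + 51 + 1 + 0 + 23 = 159

159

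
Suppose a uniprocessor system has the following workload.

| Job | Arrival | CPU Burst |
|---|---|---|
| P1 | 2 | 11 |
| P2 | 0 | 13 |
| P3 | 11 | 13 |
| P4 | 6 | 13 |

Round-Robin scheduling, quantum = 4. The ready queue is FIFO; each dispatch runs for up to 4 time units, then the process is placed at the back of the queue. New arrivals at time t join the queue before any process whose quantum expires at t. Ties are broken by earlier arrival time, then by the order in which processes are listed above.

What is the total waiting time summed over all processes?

105

Gantt: | P2 0-4 | P1 4-8 | P2 8-12 | P4 12-16 | P1 16-20 | P3 20-24 | P2 24-28 | P4 28-32 | P1 32-35 | P3 35-39 | P2 39-40 | P4 40-44 | P3 44-48 | P4 48-49 | P3 49-50 |
Completion: P1=35  P2=40  P3=50  P4=49
Turnaround (C−A): P1=33  P2=40  P3=39  P4=43
Waiting = turnaround − burst: P1=22, P2=27, P3=26, P4=30
Total waiting = 22 + 27 + 26 + 30 = 105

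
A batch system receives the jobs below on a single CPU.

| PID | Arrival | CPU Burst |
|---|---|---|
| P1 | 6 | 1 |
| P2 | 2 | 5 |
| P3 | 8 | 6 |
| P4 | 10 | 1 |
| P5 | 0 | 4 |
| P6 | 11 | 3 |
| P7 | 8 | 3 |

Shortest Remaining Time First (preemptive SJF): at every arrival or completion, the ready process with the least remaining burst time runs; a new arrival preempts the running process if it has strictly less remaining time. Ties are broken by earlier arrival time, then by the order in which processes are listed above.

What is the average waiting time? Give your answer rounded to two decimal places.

Schedule: | P5 0-4 | P2 4-6 | P1 6-7 | P2 7-10 | P4 10-11 | P7 11-14 | P6 14-17 | P3 17-23 |
Completion: P1=7  P2=10  P3=23  P4=11  P5=4  P6=17  P7=14
Turnaround (C−A): P1=1  P2=8  P3=15  P4=1  P5=4  P6=6  P7=6
Waiting times: P1=0, P2=3, P3=9, P4=0, P5=0, P6=3, P7=3
Average waiting = (0+3+9+0+0+3+3) / 7 = 18/7 = 2.57

2.57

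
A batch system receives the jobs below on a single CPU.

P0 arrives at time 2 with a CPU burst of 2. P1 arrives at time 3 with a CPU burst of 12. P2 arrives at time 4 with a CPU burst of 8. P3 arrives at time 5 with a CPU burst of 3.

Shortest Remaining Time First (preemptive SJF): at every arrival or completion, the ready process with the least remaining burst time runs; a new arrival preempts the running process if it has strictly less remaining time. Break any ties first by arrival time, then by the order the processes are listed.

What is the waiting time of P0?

Gantt: | idle 0-2 | P0 2-4 | P2 4-5 | P3 5-8 | P2 8-15 | P1 15-27 |
Completion: P0=4  P1=27  P2=15  P3=8
Waiting(P0) = turnaround − burst = 2 − 2 = 0

0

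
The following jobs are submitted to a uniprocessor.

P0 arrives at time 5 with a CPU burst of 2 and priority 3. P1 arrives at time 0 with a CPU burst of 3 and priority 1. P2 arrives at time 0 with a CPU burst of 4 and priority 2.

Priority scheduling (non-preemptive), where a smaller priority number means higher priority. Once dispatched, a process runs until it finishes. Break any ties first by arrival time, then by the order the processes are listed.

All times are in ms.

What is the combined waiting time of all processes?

Timeline: | P1 0-3 | P2 3-7 | P0 7-9 |
Completion: P0=9  P1=3  P2=7
Turnaround (C−A): P0=4  P1=3  P2=7
Waiting = turnaround − burst: P0=2, P1=0, P2=3
Total waiting = 2 + 0 + 3 = 5

5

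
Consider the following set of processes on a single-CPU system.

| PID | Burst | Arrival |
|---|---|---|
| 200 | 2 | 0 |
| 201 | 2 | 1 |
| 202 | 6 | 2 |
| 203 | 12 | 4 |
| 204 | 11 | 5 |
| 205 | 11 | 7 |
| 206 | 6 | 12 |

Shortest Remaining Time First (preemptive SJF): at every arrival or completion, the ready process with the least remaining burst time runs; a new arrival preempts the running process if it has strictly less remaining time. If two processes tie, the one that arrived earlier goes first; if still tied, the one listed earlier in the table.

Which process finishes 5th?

204

Timeline: | 200 0-2 | 201 2-4 | 202 4-10 | 204 10-12 | 206 12-18 | 204 18-27 | 205 27-38 | 203 38-50 |
Completion: 200=2  201=4  202=10  203=50  204=27  205=38  206=18
Finish order: 200 → 201 → 202 → 206 → 204 → 205 → 203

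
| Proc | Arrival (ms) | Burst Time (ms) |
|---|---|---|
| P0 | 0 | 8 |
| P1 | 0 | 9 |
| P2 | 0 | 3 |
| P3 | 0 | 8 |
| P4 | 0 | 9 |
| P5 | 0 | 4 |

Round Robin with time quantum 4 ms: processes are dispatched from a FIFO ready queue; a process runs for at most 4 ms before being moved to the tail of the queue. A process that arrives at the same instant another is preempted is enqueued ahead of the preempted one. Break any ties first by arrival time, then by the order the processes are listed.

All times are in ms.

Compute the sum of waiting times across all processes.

Schedule: | P0 0-4 | P1 4-8 | P2 8-11 | P3 11-15 | P4 15-19 | P5 19-23 | P0 23-27 | P1 27-31 | P3 31-35 | P4 35-39 | P1 39-40 | P4 40-41 |
Completion: P0=27  P1=40  P2=11  P3=35  P4=41  P5=23
Turnaround (C−A): P0=27  P1=40  P2=11  P3=35  P4=41  P5=23
Waiting = turnaround − burst: P0=19, P1=31, P2=8, P3=27, P4=32, P5=19
Total waiting = 19 + 31 + 8 + 27 + 32 + 19 = 136

136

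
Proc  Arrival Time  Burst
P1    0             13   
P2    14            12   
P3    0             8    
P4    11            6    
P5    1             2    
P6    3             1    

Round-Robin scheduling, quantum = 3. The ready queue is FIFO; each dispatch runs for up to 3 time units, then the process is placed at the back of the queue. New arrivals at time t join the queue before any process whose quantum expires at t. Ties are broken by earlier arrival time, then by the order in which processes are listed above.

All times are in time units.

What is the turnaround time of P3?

Schedule: | P1 0-3 | P3 3-6 | P5 6-8 | P6 8-9 | P1 9-12 | P3 12-15 | P4 15-18 | P1 18-21 | P2 21-24 | P3 24-26 | P4 26-29 | P1 29-32 | P2 32-35 | P1 35-36 | P2 36-42 |
Completion: P1=36  P2=42  P3=26  P4=29  P5=8  P6=9
Turnaround (C−A): P1=36  P2=28  P3=26  P4=18  P5=7  P6=6
Turnaround(P3) = completion − arrival = 26 − 0 = 26

26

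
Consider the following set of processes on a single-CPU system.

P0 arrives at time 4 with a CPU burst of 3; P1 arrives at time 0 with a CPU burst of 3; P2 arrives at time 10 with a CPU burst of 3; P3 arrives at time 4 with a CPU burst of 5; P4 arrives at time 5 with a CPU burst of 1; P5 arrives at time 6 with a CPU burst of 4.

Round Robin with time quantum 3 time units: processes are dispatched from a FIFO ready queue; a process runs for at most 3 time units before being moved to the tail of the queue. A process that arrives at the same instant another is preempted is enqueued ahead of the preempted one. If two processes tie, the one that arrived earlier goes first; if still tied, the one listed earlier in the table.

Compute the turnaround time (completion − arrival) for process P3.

15

Gantt: | P1 0-3 | idle 3-4 | P0 4-7 | P3 7-10 | P4 10-11 | P5 11-14 | P2 14-17 | P3 17-19 | P5 19-20 |
Completion: P0=7  P1=3  P2=17  P3=19  P4=11  P5=20
Turnaround (C−A): P0=3  P1=3  P2=7  P3=15  P4=6  P5=14
Turnaround(P3) = completion − arrival = 19 − 4 = 15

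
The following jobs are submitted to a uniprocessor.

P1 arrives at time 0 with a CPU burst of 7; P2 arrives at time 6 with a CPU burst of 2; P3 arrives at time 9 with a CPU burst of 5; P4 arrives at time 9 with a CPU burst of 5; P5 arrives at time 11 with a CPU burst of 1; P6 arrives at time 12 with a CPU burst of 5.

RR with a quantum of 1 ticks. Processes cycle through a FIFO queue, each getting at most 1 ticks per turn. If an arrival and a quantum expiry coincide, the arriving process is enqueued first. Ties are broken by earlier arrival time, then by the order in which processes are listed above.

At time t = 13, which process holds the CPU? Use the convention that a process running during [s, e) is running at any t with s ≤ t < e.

P4

Timeline: | P1 0-6 | P2 6-7 | P1 7-8 | P2 8-9 | P3 9-10 | P4 10-11 | P3 11-12 | P5 12-13 | P4 13-14 | P6 14-15 | P3 15-16 | P4 16-17 | P6 17-18 | P3 18-19 | P4 19-20 | P6 20-21 | P3 21-22 | P4 22-23 | P6 23-25 |
Completion: P1=8  P2=9  P3=22  P4=23  P5=13  P6=25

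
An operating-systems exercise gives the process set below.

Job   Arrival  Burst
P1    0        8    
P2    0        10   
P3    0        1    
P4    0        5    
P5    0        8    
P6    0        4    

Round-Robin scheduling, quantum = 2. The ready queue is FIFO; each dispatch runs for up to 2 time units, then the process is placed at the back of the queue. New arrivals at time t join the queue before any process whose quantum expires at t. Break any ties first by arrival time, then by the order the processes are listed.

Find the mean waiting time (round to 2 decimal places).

Timeline: | P1 0-2 | P2 2-4 | P3 4-5 | P4 5-7 | P5 7-9 | P6 9-11 | P1 11-13 | P2 13-15 | P4 15-17 | P5 17-19 | P6 19-21 | P1 21-23 | P2 23-25 | P4 25-26 | P5 26-28 | P1 28-30 | P2 30-32 | P5 32-34 | P2 34-36 |
Completion: P1=30  P2=36  P3=5  P4=26  P5=34  P6=21
Waiting times: P1=22, P2=26, P3=4, P4=21, P5=26, P6=17
Average waiting = (22+26+4+21+26+17) / 6 = 116/6 = 19.33

19.33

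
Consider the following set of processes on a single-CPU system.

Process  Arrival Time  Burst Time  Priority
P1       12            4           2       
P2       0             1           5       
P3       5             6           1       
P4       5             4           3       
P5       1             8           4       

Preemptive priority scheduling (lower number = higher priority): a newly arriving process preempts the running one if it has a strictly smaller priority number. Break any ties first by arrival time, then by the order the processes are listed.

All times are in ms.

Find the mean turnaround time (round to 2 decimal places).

9.40

Gantt: | P2 0-1 | P5 1-5 | P3 5-11 | P4 11-12 | P1 12-16 | P4 16-19 | P5 19-23 |
Completion: P1=16  P2=1  P3=11  P4=19  P5=23
Turnaround (C−A): P1=4  P2=1  P3=6  P4=14  P5=22
Turnaround times: P1=4, P2=1, P3=6, P4=14, P5=22
Average turnaround = (4+1+6+14+22) / 5 = 47/5 = 9.40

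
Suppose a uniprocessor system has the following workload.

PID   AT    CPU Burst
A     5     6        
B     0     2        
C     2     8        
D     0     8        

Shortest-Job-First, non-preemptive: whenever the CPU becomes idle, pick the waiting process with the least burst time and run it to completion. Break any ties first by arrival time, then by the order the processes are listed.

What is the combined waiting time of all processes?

Schedule: | B 0-2 | D 2-10 | A 10-16 | C 16-24 |
Completion: A=16  B=2  C=24  D=10
Turnaround (C−A): A=11  B=2  C=22  D=10
Waiting = turnaround − burst: A=5, B=0, C=14, D=2
Total waiting = 5 + 0 + 14 + 2 = 21

21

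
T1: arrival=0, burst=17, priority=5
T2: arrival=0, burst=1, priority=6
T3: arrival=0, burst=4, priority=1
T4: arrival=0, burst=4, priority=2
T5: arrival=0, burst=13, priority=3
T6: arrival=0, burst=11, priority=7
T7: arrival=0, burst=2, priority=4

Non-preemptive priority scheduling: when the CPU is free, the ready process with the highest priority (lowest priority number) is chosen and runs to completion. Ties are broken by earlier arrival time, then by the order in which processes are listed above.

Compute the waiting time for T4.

4

Schedule: | T3 0-4 | T4 4-8 | T5 8-21 | T7 21-23 | T1 23-40 | T2 40-41 | T6 41-52 |
Completion: T1=40  T2=41  T3=4  T4=8  T5=21  T6=52  T7=23
Turnaround (C−A): T1=40  T2=41  T3=4  T4=8  T5=21  T6=52  T7=23
Waiting(T4) = turnaround − burst = 8 − 4 = 4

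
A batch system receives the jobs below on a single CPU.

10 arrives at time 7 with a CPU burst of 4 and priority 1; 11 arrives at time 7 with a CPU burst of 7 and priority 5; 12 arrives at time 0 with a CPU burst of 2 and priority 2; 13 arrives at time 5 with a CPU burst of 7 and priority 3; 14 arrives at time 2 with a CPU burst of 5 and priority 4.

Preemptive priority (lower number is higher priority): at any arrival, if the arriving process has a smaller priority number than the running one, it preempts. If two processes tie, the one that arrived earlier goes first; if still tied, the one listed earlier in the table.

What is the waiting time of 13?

4

Timeline: | 12 0-2 | 14 2-5 | 13 5-7 | 10 7-11 | 13 11-16 | 14 16-18 | 11 18-25 |
Completion: 10=11  11=25  12=2  13=16  14=18
Turnaround (C−A): 10=4  11=18  12=2  13=11  14=16
Waiting(13) = turnaround − burst = 11 − 7 = 4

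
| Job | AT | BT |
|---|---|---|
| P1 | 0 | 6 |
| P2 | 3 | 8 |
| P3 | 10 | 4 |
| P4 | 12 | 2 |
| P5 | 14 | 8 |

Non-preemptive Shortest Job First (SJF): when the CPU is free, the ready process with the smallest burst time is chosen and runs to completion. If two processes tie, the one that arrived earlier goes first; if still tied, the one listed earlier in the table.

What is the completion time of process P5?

Timeline: | P1 0-6 | P2 6-14 | P4 14-16 | P3 16-20 | P5 20-28 |
Completion: P1=6  P2=14  P3=20  P4=16  P5=28
Turnaround (C−A): P1=6  P2=11  P3=10  P4=4  P5=14

28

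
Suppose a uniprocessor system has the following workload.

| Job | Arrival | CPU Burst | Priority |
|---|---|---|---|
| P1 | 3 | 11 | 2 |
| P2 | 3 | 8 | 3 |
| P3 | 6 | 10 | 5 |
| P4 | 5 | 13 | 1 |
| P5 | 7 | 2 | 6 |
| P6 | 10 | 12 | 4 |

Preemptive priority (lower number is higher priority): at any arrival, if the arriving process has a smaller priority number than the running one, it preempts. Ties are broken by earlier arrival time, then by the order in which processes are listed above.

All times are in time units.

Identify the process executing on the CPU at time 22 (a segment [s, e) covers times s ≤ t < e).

P1

Schedule: | idle 0-3 | P1 3-5 | P4 5-18 | P1 18-27 | P2 27-35 | P6 35-47 | P3 47-57 | P5 57-59 |
Completion: P1=27  P2=35  P3=57  P4=18  P5=59  P6=47
Turnaround (C−A): P1=24  P2=32  P3=51  P4=13  P5=52  P6=37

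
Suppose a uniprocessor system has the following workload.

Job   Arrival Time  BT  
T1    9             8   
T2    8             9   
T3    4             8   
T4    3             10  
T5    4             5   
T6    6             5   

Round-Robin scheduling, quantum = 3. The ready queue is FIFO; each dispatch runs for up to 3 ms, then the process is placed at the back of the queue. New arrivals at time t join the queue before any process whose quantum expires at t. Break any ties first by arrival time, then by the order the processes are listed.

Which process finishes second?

Schedule: | idle 0-3 | T4 3-6 | T3 6-9 | T5 9-12 | T6 12-15 | T4 15-18 | T2 18-21 | T1 21-24 | T3 24-27 | T5 27-29 | T6 29-31 | T4 31-34 | T2 34-37 | T1 37-40 | T3 40-42 | T4 42-43 | T2 43-46 | T1 46-48 |
Completion: T1=48  T2=46  T3=42  T4=43  T5=29  T6=31
Turnaround (C−A): T1=39  T2=38  T3=38  T4=40  T5=25  T6=25
Finish order: T5 → T6 → T3 → T4 → T2 → T1

T6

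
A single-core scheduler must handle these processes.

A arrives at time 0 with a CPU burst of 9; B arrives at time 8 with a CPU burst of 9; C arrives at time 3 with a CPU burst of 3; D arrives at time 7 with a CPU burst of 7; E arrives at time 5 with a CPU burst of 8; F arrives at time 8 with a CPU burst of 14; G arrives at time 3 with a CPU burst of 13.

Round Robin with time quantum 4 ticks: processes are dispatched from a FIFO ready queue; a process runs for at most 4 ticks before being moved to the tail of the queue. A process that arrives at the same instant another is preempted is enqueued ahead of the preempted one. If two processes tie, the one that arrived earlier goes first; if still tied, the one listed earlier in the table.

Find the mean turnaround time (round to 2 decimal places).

Timeline: | A 0-4 | C 4-7 | G 7-11 | A 11-15 | E 15-19 | D 19-23 | B 23-27 | F 27-31 | G 31-35 | A 35-36 | E 36-40 | D 40-43 | B 43-47 | F 47-51 | G 51-55 | B 55-56 | F 56-60 | G 60-61 | F 61-63 |
Completion: A=36  B=56  C=7  D=43  E=40  F=63  G=61
Turnaround times: A=36, B=48, C=4, D=36, E=35, F=55, G=58
Average turnaround = (36+48+4+36+35+55+58) / 7 = 272/7 = 38.86

38.86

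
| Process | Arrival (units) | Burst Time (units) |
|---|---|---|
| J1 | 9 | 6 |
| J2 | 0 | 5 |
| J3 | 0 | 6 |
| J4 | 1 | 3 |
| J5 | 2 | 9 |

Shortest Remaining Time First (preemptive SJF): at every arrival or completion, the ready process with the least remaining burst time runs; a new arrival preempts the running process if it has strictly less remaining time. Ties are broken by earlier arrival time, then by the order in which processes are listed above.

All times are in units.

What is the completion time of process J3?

Schedule: | J2 0-1 | J4 1-4 | J2 4-8 | J3 8-14 | J1 14-20 | J5 20-29 |
Completion: J1=20  J2=8  J3=14  J4=4  J5=29
Turnaround (C−A): J1=11  J2=8  J3=14  J4=3  J5=27

14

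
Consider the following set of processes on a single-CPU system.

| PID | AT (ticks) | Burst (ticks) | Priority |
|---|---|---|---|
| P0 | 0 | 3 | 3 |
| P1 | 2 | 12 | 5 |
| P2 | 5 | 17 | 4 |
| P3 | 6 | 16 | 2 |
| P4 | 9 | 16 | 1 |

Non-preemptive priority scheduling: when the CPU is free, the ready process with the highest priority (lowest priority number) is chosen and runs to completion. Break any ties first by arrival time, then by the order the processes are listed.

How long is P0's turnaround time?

Gantt: | P0 0-3 | P1 3-15 | P4 15-31 | P3 31-47 | P2 47-64 |
Completion: P0=3  P1=15  P2=64  P3=47  P4=31
Turnaround (C−A): P0=3  P1=13  P2=59  P3=41  P4=22
Turnaround(P0) = completion − arrival = 3 − 0 = 3

3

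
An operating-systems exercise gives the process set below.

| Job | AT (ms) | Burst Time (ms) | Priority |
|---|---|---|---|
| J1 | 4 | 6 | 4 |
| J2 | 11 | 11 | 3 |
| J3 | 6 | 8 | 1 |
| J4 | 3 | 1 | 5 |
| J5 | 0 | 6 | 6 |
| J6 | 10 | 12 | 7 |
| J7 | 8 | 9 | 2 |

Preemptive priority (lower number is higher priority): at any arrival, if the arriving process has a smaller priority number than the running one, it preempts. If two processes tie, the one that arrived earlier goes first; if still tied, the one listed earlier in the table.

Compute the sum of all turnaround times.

Timeline: | J5 0-3 | J4 3-4 | J1 4-6 | J3 6-14 | J7 14-23 | J2 23-34 | J1 34-38 | J5 38-41 | J6 41-53 |
Completion: J1=38  J2=34  J3=14  J4=4  J5=41  J6=53  J7=23
Turnaround = completion − arrival: J1=34, J2=23, J3=8, J4=1, J5=41, J6=43, J7=15
Total turnaround = 34 + 23 + 8 + 1 + 41 + 43 + 15 = 165

165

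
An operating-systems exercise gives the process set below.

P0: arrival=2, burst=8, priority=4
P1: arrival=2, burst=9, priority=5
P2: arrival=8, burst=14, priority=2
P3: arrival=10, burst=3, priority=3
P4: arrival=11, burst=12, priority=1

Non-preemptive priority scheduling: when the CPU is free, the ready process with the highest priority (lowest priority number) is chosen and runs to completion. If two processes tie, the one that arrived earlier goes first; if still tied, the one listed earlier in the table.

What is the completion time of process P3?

39

Timeline: | idle 0-2 | P0 2-10 | P2 10-24 | P4 24-36 | P3 36-39 | P1 39-48 |
Completion: P0=10  P1=48  P2=24  P3=39  P4=36
Turnaround (C−A): P0=8  P1=46  P2=16  P3=29  P4=25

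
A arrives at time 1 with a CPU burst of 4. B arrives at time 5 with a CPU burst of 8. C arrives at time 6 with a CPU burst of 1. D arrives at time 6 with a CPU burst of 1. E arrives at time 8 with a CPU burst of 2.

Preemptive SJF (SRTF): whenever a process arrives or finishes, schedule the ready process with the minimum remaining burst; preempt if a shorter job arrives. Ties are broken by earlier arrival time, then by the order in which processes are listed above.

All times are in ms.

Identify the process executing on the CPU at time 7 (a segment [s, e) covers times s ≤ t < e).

Schedule: | idle 0-1 | A 1-5 | B 5-6 | C 6-7 | D 7-8 | E 8-10 | B 10-17 |
Completion: A=5  B=17  C=7  D=8  E=10

D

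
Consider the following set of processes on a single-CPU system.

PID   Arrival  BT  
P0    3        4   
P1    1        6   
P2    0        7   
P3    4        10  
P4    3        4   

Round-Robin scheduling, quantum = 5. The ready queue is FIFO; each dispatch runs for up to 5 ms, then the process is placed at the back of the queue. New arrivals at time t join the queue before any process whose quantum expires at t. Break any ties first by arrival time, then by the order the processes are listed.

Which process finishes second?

P4

Gantt: | P2 0-5 | P1 5-10 | P0 10-14 | P4 14-18 | P3 18-23 | P2 23-25 | P1 25-26 | P3 26-31 |
Completion: P0=14  P1=26  P2=25  P3=31  P4=18
Turnaround (C−A): P0=11  P1=25  P2=25  P3=27  P4=15
Finish order: P0 → P4 → P2 → P1 → P3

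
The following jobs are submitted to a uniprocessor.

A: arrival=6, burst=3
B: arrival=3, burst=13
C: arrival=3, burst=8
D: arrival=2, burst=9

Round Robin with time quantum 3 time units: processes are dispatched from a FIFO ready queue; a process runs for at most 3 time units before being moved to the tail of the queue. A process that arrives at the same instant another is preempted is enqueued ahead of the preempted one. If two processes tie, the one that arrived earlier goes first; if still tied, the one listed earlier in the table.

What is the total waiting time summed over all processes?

Schedule: | idle 0-2 | D 2-5 | B 5-8 | C 8-11 | D 11-14 | A 14-17 | B 17-20 | C 20-23 | D 23-26 | B 26-29 | C 29-31 | B 31-35 |
Completion: A=17  B=35  C=31  D=26
Waiting = turnaround − burst: A=8, B=19, C=20, D=15
Total waiting = 8 + 19 + 20 + 15 = 62

62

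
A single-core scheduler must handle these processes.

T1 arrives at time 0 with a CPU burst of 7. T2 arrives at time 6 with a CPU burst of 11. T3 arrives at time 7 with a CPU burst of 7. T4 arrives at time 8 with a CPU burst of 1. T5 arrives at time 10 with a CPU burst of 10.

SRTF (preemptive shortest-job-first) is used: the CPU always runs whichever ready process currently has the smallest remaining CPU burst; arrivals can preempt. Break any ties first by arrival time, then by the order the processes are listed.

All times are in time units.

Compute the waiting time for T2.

Gantt: | T1 0-7 | T3 7-8 | T4 8-9 | T3 9-15 | T5 15-25 | T2 25-36 |
Completion: T1=7  T2=36  T3=15  T4=9  T5=25
Turnaround (C−A): T1=7  T2=30  T3=8  T4=1  T5=15
Waiting(T2) = turnaround − burst = 30 − 11 = 19

19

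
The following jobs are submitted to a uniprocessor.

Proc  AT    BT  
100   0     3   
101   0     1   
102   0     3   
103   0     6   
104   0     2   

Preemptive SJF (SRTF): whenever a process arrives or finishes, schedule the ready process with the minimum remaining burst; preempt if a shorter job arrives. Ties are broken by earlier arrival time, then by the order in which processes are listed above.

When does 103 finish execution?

15

Schedule: | 101 0-1 | 104 1-3 | 100 3-6 | 102 6-9 | 103 9-15 |
Completion: 100=6  101=1  102=9  103=15  104=3
Turnaround (C−A): 100=6  101=1  102=9  103=15  104=3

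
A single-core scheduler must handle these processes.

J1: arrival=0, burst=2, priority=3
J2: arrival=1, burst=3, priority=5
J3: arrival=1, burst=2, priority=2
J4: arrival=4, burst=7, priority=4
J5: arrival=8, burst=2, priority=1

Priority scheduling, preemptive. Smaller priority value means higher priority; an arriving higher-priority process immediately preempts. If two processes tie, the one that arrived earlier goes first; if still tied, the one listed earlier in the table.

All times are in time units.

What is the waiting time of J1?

Timeline: | J1 0-1 | J3 1-3 | J1 3-4 | J4 4-8 | J5 8-10 | J4 10-13 | J2 13-16 |
Completion: J1=4  J2=16  J3=3  J4=13  J5=10
Waiting(J1) = turnaround − burst = 4 − 2 = 2

2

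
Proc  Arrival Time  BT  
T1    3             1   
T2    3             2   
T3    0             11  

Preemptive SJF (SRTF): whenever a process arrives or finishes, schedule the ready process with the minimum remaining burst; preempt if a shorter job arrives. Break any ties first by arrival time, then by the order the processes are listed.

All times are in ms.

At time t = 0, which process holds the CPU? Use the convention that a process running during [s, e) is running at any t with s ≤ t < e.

Gantt: | T3 0-3 | T1 3-4 | T2 4-6 | T3 6-14 |
Completion: T1=4  T2=6  T3=14

T3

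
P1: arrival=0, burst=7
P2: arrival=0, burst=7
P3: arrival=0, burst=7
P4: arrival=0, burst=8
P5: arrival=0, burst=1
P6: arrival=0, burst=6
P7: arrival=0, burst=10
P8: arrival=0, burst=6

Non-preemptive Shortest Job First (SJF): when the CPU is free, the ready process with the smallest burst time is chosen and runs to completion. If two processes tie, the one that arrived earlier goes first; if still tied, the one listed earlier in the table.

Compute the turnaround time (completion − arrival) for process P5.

Gantt: | P5 0-1 | P6 1-7 | P8 7-13 | P1 13-20 | P2 20-27 | P3 27-34 | P4 34-42 | P7 42-52 |
Completion: P1=20  P2=27  P3=34  P4=42  P5=1  P6=7  P7=52  P8=13
Turnaround (C−A): P1=20  P2=27  P3=34  P4=42  P5=1  P6=7  P7=52  P8=13
Turnaround(P5) = completion − arrival = 1 − 0 = 1

1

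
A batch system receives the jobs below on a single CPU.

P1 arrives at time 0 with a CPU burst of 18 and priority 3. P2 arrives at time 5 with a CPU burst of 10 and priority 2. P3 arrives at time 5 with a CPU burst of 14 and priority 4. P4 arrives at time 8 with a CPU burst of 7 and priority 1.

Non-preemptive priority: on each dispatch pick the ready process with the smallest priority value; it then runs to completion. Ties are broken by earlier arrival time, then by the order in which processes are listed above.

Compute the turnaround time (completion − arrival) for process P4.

Timeline: | P1 0-18 | P4 18-25 | P2 25-35 | P3 35-49 |
Completion: P1=18  P2=35  P3=49  P4=25
Turnaround (C−A): P1=18  P2=30  P3=44  P4=17
Turnaround(P4) = completion − arrival = 25 − 8 = 17

17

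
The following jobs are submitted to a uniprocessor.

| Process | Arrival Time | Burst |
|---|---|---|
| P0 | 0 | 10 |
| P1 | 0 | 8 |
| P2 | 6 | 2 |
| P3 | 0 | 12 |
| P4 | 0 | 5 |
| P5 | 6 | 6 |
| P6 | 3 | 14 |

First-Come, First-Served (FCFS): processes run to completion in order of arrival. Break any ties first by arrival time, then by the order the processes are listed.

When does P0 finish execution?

10

Timeline: | P0 0-10 | P1 10-18 | P3 18-30 | P4 30-35 | P6 35-49 | P2 49-51 | P5 51-57 |
Completion: P0=10  P1=18  P2=51  P3=30  P4=35  P5=57  P6=49
Turnaround (C−A): P0=10  P1=18  P2=45  P3=30  P4=35  P5=51  P6=46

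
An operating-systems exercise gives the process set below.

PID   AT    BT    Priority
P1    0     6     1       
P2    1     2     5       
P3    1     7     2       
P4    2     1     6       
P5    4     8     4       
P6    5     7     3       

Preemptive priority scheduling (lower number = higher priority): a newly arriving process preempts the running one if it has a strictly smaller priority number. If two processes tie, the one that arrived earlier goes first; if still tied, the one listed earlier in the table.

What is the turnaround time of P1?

6

Schedule: | P1 0-6 | P3 6-13 | P6 13-20 | P5 20-28 | P2 28-30 | P4 30-31 |
Completion: P1=6  P2=30  P3=13  P4=31  P5=28  P6=20
Turnaround(P1) = completion − arrival = 6 − 0 = 6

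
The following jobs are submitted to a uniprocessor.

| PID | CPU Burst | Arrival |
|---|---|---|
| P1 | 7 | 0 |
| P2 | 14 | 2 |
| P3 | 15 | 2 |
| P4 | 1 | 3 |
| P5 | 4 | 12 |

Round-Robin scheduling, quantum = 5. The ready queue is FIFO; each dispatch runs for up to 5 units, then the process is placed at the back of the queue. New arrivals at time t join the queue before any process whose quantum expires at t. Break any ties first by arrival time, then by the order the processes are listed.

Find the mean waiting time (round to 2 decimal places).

Timeline: | P1 0-5 | P2 5-10 | P3 10-15 | P4 15-16 | P1 16-18 | P2 18-23 | P5 23-27 | P3 27-32 | P2 32-36 | P3 36-41 |
Completion: P1=18  P2=36  P3=41  P4=16  P5=27
Waiting times: P1=11, P2=20, P3=24, P4=12, P5=11
Average waiting = (11+20+24+12+11) / 5 = 78/5 = 15.60

15.60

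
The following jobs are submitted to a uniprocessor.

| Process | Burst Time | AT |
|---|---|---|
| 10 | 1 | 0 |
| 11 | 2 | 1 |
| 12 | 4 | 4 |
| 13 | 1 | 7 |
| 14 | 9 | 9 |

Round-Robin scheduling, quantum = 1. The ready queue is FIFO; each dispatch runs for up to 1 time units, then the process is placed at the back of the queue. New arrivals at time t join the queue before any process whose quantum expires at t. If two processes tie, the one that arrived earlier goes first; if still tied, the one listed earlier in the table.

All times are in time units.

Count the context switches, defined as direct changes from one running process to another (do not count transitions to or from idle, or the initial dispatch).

4

Gantt: | 10 0-1 | 11 1-3 | idle 3-4 | 12 4-7 | 13 7-8 | 12 8-9 | 14 9-18 |
Completion: 10=1  11=3  12=9  13=8  14=18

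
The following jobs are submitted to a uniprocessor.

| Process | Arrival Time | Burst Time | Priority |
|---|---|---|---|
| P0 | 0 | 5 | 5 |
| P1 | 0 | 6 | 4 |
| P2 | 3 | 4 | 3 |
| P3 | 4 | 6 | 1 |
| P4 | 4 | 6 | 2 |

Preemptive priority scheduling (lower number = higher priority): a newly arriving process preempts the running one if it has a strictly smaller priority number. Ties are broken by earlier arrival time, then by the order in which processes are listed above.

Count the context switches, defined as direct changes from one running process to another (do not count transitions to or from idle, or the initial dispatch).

6

Gantt: | P1 0-3 | P2 3-4 | P3 4-10 | P4 10-16 | P2 16-19 | P1 19-22 | P0 22-27 |
Completion: P0=27  P1=22  P2=19  P3=10  P4=16
Turnaround (C−A): P0=27  P1=22  P2=16  P3=6  P4=12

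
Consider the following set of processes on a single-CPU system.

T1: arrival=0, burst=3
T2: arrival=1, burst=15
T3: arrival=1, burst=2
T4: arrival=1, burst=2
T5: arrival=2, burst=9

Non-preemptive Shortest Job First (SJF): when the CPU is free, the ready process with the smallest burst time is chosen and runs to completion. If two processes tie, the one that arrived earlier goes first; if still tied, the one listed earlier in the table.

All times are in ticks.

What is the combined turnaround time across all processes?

Timeline: | T1 0-3 | T3 3-5 | T4 5-7 | T5 7-16 | T2 16-31 |
Completion: T1=3  T2=31  T3=5  T4=7  T5=16
Turnaround (C−A): T1=3  T2=30  T3=4  T4=6  T5=14
Turnaround = completion − arrival: T1=3, T2=30, T3=4, T4=6, T5=14
Total turnaround = 3 + 30 + 4 + 6 + 14 = 57

57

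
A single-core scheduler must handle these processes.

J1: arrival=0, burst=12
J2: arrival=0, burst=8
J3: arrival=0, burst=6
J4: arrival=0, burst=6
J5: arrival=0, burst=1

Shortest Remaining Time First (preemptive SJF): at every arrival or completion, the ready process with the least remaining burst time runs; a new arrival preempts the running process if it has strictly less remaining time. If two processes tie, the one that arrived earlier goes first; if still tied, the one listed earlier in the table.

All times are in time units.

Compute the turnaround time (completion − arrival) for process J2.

21

Gantt: | J5 0-1 | J3 1-7 | J4 7-13 | J2 13-21 | J1 21-33 |
Completion: J1=33  J2=21  J3=7  J4=13  J5=1
Turnaround (C−A): J1=33  J2=21  J3=7  J4=13  J5=1
Turnaround(J2) = completion − arrival = 21 − 0 = 21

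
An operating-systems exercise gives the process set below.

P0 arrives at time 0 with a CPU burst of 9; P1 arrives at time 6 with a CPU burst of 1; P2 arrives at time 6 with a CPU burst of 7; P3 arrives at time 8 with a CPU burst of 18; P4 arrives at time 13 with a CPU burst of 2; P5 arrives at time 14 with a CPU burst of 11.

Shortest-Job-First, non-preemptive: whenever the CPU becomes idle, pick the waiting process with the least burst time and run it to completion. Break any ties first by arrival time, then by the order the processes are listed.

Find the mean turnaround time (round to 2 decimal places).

Gantt: | P0 0-9 | P1 9-10 | P2 10-17 | P4 17-19 | P5 19-30 | P3 30-48 |
Completion: P0=9  P1=10  P2=17  P3=48  P4=19  P5=30
Turnaround times: P0=9, P1=4, P2=11, P3=40, P4=6, P5=16
Average turnaround = (9+4+11+40+6+16) / 6 = 86/6 = 14.33

14.33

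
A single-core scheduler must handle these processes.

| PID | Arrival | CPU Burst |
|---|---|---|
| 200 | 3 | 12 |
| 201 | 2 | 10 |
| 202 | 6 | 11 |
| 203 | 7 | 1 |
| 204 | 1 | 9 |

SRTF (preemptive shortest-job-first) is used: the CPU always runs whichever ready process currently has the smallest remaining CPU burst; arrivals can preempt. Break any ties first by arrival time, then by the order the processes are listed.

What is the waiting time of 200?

Timeline: | idle 0-1 | 204 1-7 | 203 7-8 | 204 8-11 | 201 11-21 | 202 21-32 | 200 32-44 |
Completion: 200=44  201=21  202=32  203=8  204=11
Turnaround (C−A): 200=41  201=19  202=26  203=1  204=10
Waiting(200) = turnaround − burst = 41 − 12 = 29

29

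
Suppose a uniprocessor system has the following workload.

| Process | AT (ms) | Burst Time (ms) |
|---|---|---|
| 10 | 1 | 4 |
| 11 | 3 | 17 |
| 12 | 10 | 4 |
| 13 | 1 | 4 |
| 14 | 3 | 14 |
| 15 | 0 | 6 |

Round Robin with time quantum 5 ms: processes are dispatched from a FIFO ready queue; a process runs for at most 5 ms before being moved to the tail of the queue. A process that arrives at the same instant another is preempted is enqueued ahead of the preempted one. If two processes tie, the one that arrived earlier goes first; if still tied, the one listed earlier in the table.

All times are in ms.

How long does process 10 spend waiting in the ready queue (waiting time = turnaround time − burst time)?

Timeline: | 15 0-5 | 10 5-9 | 13 9-13 | 11 13-18 | 14 18-23 | 15 23-24 | 12 24-28 | 11 28-33 | 14 33-38 | 11 38-43 | 14 43-47 | 11 47-49 |
Completion: 10=9  11=49  12=28  13=13  14=47  15=24
Turnaround (C−A): 10=8  11=46  12=18  13=12  14=44  15=24
Waiting(10) = turnaround − burst = 8 − 4 = 4

4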